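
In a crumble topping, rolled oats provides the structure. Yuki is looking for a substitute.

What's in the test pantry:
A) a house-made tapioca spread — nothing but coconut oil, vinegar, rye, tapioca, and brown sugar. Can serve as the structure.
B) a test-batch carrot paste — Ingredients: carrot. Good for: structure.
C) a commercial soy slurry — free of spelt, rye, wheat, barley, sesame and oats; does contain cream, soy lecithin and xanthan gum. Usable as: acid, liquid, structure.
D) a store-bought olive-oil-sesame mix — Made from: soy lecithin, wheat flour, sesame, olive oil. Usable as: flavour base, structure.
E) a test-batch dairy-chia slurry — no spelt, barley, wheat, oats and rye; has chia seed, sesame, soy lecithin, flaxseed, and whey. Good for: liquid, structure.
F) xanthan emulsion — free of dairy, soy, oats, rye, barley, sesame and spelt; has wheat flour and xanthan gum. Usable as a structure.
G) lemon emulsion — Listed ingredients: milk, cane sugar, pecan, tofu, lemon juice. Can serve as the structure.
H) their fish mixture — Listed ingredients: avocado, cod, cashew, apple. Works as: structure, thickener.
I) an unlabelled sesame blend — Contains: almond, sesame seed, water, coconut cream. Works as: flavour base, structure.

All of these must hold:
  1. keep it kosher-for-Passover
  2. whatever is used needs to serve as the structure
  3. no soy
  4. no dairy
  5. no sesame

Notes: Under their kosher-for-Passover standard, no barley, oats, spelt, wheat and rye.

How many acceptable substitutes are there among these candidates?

A: has rye, so not kosher-for-Passover — reject
B: nothing on the exclusion list — OK
C: has soy lecithin, so not soy-free; has cream, so not dairy-free — no
D: has wheat flour, so not kosher-for-Passover; has soy lecithin, so not soy-free (and 1 more) — reject
E: has soy lecithin, so not soy-free; has sesame, so not sesame-free (and 1 more) — out
F: has wheat flour, so not kosher-for-Passover — out
G: has tofu, so not soy-free; has milk, so not dairy-free — no
H: every rule checks out — OK
I: has sesame seed, so not sesame-free — no

2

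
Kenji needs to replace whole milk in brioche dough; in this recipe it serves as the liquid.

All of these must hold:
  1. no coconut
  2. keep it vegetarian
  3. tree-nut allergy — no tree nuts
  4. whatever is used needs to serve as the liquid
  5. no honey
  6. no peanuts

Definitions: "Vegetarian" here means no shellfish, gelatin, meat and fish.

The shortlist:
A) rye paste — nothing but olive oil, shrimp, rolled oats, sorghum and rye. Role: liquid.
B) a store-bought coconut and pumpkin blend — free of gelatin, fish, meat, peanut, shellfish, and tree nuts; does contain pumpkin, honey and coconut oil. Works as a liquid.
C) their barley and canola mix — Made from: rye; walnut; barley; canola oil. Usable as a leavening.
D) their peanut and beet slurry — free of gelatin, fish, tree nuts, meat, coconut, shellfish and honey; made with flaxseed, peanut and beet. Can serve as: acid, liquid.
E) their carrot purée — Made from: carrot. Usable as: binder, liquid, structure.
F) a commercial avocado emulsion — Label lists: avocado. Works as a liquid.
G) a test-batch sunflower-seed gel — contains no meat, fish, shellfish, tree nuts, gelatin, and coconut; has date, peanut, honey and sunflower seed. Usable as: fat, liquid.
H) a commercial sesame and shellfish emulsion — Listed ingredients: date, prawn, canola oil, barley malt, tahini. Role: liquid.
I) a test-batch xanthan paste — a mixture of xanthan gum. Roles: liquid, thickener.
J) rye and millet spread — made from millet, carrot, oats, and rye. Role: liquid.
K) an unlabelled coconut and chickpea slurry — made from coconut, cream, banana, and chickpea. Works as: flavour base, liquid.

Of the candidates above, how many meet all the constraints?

A: has shrimp, so not vegetarian — reject
B: has coconut oil, so not coconut-free; has honey, so not honey-free — reject
C: not usable as a liquid; has walnut, so not tree-nut-free — no
D: has peanut, so not peanut-free — no
E: all constraints satisfied — valid
F: only avocado; none excluded — valid
G: has peanut, so not peanut-free; has honey, so not honey-free — reject
H: has prawn, so not vegetarian — out
I: nothing on the exclusion list — valid
J: nothing on the exclusion list — keep
K: has coconut, so not coconut-free — out

4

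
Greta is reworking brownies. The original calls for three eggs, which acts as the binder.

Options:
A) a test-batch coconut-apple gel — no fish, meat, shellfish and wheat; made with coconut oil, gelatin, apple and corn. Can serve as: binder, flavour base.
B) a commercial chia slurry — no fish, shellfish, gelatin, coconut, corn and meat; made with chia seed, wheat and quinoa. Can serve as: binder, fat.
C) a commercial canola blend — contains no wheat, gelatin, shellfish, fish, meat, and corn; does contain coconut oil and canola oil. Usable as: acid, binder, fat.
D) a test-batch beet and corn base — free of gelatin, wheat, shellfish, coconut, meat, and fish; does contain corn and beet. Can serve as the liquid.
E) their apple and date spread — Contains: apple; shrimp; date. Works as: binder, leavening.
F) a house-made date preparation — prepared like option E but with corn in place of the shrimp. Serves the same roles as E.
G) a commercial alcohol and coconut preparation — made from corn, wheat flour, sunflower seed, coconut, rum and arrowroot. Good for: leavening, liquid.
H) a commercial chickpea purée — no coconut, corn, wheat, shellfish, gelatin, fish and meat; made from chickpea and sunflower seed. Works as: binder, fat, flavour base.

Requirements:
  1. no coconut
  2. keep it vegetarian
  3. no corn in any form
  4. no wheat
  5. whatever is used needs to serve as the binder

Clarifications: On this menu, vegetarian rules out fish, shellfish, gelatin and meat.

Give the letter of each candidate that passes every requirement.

H

A: has gelatin, so not vegetarian; has coconut oil, so not coconut-free (and 1 more) — no
B: has wheat, so not wheat-free — reject
C: has coconut oil, so not coconut-free — out
D: not usable as a binder; has corn, so not corn-free — reject
E: has shrimp, so not vegetarian — reject
F: has corn, so not corn-free — no
G: not usable as a binder; has wheat flour, so not wheat-free (and 2 more) — reject
H: all constraints satisfied — valid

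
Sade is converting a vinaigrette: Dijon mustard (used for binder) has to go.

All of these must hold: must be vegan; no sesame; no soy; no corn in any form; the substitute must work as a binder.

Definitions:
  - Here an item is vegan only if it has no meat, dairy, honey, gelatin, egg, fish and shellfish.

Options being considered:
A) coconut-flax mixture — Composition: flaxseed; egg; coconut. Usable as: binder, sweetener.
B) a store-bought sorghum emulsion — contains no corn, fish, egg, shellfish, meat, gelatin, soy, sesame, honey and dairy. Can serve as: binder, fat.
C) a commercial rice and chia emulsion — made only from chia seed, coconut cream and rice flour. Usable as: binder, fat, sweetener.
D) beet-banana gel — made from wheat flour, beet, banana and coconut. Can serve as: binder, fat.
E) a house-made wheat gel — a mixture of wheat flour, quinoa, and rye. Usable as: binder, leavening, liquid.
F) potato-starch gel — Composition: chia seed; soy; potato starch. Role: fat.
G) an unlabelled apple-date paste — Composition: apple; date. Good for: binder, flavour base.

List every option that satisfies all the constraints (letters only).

A: has egg, so not vegan — out
B: no sesame, vegan — keep
C: nothing on the exclusion list — OK
D: all constraints satisfied — keep
E: works as a binder, no sesame, no soy — OK
F: not usable as a binder; has soy, so not soy-free — reject
G: no corn, no sesame — valid

B, C, D, E, G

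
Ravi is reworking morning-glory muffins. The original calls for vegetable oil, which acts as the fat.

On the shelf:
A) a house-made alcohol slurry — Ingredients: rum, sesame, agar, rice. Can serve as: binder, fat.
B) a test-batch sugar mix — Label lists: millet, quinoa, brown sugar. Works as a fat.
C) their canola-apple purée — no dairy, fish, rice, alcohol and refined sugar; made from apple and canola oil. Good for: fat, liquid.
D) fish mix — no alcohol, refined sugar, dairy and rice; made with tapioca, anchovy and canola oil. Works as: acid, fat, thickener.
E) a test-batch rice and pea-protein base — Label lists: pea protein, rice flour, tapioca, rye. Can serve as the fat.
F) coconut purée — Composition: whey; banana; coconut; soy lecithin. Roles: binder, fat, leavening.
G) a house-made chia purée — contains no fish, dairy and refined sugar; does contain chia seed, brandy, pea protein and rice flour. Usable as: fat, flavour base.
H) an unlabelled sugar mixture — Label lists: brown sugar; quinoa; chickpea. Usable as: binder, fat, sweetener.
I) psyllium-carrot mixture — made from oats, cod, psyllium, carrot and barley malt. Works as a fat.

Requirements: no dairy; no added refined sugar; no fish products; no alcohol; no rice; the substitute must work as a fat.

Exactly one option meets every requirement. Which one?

A: has rum, so not alcohol-free; has rice, so not rice-free — no
B: has brown sugar, so not no-added-sugar — reject
C: every rule checks out — valid
D: has anchovy, so not fish-free — reject
E: has rice flour, so not rice-free — reject
F: has whey, so not dairy-free — reject
G: has brandy, so not alcohol-free; has rice flour, so not rice-free — no
H: has brown sugar, so not no-added-sugar — reject
I: has cod, so not fish-free — no

C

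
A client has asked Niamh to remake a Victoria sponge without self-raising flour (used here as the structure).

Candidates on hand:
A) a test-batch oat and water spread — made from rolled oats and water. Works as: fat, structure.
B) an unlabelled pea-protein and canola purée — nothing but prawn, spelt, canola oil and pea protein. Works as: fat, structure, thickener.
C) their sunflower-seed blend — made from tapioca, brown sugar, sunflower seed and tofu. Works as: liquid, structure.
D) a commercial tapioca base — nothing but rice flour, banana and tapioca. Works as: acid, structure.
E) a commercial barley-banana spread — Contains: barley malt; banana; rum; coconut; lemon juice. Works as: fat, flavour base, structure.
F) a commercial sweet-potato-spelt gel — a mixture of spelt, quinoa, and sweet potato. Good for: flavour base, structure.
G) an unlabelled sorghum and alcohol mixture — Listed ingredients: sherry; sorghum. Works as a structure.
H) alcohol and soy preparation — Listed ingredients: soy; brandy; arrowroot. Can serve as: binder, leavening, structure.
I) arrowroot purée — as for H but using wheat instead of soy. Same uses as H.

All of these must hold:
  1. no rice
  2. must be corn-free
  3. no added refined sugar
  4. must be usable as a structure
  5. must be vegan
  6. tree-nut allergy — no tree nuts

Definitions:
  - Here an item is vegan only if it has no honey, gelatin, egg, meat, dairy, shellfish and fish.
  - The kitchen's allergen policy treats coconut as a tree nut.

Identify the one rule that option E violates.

tree-nut-free

usable as a structure: satisfied
vegan: satisfied
no-added-sugar: satisfied
rice-free: satisfied
tree-nut-free: has coconut — fails
corn-free: satisfied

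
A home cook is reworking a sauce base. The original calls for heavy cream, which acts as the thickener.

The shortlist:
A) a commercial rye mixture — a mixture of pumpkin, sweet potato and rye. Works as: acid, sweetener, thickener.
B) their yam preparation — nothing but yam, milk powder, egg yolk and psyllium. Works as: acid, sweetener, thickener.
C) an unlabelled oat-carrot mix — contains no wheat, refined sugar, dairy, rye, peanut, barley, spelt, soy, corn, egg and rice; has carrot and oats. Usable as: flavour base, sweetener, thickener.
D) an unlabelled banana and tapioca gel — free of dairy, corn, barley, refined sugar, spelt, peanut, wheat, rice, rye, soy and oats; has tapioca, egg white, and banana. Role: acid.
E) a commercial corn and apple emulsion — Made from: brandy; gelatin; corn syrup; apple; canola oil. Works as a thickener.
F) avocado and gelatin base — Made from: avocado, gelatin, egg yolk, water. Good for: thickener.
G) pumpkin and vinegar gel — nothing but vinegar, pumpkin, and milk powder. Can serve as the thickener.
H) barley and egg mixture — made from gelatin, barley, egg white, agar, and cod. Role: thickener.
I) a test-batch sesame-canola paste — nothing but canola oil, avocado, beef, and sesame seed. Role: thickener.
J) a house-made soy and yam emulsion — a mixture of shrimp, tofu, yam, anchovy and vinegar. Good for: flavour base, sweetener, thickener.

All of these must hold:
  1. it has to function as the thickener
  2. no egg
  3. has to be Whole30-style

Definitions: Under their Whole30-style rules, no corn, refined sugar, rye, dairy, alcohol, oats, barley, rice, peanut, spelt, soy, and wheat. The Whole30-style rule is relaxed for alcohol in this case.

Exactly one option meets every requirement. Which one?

I

A: has rye, so not Whole30-style — no
B: has milk powder, so not Whole30-style; has egg yolk, so not egg-free — no
C: has oats, so not Whole30-style — no
D: not usable as a thickener; has egg white, so not egg-free — no
E: has corn syrup, so not Whole30-style — no
F: has egg yolk, so not egg-free — out
G: has milk powder, so not Whole30-style — reject
H: has barley, so not Whole30-style; has egg white, so not egg-free — reject
I: beef and sesame seed etc. — none of it excluded — valid
J: has tofu, so not Whole30-style — no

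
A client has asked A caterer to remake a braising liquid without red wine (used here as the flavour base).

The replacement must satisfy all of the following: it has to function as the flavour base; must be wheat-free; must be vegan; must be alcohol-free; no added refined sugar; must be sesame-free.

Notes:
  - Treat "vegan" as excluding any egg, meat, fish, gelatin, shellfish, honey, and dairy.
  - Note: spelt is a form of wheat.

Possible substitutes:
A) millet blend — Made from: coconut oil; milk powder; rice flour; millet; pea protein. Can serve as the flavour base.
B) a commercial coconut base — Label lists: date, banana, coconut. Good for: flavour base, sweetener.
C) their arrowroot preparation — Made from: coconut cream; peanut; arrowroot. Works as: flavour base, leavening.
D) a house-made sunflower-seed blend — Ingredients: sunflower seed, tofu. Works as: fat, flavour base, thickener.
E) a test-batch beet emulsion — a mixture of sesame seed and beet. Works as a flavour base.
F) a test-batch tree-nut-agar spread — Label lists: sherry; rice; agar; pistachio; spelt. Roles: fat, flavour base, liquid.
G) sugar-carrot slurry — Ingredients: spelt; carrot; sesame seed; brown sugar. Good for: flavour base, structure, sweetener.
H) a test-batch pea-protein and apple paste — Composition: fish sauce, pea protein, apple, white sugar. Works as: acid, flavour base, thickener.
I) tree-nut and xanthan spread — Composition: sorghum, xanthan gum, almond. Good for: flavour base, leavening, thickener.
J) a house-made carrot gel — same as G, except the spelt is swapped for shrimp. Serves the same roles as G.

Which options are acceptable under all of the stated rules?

B, C, D, I

A: has milk powder, so not vegan — out
B: every rule checks out — valid
C: wheat-free, vegan — OK
D: no sesame, wheat-free — OK
E: has sesame seed, so not sesame-free — reject
F: has sherry, so not alcohol-free; has spelt, so not wheat-free — no
G: has sesame seed, so not sesame-free; has spelt, so not wheat-free (and 1 more) — reject
H: has fish sauce, so not vegan; has white sugar, so not no-added-sugar — reject
I: only almond, xanthan gum and sorghum; none excluded — keep
J: has shrimp, so not vegan; has sesame seed, so not sesame-free (and 1 more) — out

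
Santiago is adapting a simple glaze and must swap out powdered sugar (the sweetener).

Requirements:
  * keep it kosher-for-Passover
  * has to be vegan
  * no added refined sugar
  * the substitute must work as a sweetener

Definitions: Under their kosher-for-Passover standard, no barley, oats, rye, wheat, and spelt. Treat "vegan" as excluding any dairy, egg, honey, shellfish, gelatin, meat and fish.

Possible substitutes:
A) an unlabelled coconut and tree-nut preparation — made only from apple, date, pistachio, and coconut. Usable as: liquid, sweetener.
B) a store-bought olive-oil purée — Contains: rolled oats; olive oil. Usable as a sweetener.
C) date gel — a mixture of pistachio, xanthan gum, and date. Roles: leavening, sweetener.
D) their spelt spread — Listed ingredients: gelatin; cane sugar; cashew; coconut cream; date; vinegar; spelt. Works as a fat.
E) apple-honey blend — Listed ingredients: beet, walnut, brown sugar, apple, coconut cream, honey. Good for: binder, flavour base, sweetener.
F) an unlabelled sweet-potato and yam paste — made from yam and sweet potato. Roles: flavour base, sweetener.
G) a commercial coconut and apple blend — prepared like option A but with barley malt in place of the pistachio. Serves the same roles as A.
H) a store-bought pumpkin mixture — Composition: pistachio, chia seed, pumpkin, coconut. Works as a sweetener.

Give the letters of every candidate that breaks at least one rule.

B, D, E, G

A: coconut and pistachio etc. — none of it excluded — keep
B: has rolled oats, so not kosher-for-Passover — reject
C: only pistachio, date and xanthan gum; none excluded — keep
D: not usable as a sweetener; has spelt, so not kosher-for-Passover (and 2 more) — out
E: has honey, so not vegan; has brown sugar, so not no-added-sugar — out
F: nothing on the exclusion list — keep
G: has barley malt, so not kosher-for-Passover — out
H: coconut and pistachio etc. — none of it excluded — keep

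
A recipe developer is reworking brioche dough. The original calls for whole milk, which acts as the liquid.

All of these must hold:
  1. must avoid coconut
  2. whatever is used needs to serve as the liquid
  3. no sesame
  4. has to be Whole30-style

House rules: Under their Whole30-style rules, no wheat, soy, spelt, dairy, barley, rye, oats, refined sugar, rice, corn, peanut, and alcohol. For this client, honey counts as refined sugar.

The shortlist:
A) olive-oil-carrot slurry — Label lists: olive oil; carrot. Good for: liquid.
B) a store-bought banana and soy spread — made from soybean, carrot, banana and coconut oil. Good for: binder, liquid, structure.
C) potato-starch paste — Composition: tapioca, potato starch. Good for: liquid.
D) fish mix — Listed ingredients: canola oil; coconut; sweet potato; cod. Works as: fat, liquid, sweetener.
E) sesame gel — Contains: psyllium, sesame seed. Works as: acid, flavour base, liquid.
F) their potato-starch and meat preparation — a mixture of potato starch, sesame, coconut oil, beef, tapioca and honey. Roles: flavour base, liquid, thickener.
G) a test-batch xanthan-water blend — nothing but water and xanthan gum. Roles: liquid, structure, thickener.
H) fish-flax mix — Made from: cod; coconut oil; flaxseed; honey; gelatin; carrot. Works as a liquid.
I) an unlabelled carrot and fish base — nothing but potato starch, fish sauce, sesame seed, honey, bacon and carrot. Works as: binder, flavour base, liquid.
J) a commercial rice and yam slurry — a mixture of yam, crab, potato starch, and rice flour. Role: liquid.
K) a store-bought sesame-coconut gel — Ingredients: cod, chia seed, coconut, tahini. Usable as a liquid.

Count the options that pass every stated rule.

3

A: only carrot and olive oil; none excluded — keep
B: has soybean, so not Whole30-style; has coconut oil, so not coconut-free — reject
C: all constraints satisfied — valid
D: has coconut, so not coconut-free — reject
E: has sesame seed, so not sesame-free — no
F: has honey, so not Whole30-style; has coconut oil, so not coconut-free (and 1 more) — out
G: Whole30-style, no coconut — valid
H: has honey, so not Whole30-style; has coconut oil, so not coconut-free — reject
I: has honey, so not Whole30-style; has sesame seed, so not sesame-free — out
J: has rice flour, so not Whole30-style — reject
K: has coconut, so not coconut-free; has tahini, so not sesame-free — out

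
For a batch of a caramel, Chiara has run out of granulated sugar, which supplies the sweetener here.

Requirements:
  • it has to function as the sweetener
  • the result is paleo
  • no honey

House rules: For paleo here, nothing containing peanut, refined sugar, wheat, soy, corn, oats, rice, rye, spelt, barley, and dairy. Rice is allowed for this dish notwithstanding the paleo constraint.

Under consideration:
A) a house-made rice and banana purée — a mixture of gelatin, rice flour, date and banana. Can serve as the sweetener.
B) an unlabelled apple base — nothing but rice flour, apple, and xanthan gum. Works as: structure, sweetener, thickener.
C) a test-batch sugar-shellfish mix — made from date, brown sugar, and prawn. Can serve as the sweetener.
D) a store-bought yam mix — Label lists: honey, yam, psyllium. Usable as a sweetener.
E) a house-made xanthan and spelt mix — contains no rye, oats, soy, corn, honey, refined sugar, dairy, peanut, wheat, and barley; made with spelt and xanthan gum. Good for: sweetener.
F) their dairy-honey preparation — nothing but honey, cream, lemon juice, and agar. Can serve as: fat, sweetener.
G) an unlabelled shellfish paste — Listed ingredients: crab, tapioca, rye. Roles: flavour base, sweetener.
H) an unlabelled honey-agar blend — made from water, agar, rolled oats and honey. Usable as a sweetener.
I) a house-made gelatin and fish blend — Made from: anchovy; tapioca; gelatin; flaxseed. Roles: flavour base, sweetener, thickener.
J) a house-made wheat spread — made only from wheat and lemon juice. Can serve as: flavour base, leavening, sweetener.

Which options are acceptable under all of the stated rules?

A, B, I

A: rice is permitted under the paleo carve-out; nothing else excluded — keep
B: rice is permitted under the paleo carve-out; nothing else excluded — keep
C: has brown sugar, so not paleo — reject
D: has honey, so not honey-free — out
E: has spelt, so not paleo — out
F: has cream, so not paleo; has honey, so not honey-free — no
G: has rye, so not paleo — reject
H: has rolled oats, so not paleo; has honey, so not honey-free — reject
I: anchovy and gelatin etc. — none of it excluded — valid
J: has wheat, so not paleo — reject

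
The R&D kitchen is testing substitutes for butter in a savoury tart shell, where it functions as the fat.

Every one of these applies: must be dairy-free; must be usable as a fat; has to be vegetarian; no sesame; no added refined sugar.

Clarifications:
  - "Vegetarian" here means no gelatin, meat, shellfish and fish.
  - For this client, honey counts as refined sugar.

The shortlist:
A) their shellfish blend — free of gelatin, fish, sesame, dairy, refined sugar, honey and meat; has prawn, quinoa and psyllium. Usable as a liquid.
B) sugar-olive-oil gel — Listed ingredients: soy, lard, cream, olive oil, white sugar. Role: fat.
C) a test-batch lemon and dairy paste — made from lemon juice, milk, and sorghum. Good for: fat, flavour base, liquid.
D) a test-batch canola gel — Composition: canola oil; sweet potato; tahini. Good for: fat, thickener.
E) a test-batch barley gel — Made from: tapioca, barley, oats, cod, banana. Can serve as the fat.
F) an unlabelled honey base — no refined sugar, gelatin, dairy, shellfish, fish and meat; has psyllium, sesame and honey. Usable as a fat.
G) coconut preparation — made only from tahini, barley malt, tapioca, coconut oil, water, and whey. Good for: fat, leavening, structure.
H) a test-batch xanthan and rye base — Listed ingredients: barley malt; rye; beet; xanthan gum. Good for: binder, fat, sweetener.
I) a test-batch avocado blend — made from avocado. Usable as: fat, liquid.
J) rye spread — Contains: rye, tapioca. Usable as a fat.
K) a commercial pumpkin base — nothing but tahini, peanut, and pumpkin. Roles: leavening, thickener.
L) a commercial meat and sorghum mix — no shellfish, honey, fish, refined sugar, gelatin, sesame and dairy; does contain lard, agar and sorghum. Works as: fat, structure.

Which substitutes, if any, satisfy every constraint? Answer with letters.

A: not usable as a fat; has prawn, so not vegetarian — reject
B: has lard, so not vegetarian; has white sugar, so not no-added-sugar (and 1 more) — no
C: has milk, so not dairy-free — reject
D: has tahini, so not sesame-free — no
E: has cod, so not vegetarian — reject
F: has honey, so not no-added-sugar; has sesame, so not sesame-free — out
G: has whey, so not dairy-free; has tahini, so not sesame-free — reject
H: barley malt and rye etc. — none of it excluded — OK
I: works as a fat, no dairy, no-added-sugar — keep
J: every rule checks out — valid
K: not usable as a fat; has tahini, so not sesame-free — no
L: has lard, so not vegetarian — no

H, I, J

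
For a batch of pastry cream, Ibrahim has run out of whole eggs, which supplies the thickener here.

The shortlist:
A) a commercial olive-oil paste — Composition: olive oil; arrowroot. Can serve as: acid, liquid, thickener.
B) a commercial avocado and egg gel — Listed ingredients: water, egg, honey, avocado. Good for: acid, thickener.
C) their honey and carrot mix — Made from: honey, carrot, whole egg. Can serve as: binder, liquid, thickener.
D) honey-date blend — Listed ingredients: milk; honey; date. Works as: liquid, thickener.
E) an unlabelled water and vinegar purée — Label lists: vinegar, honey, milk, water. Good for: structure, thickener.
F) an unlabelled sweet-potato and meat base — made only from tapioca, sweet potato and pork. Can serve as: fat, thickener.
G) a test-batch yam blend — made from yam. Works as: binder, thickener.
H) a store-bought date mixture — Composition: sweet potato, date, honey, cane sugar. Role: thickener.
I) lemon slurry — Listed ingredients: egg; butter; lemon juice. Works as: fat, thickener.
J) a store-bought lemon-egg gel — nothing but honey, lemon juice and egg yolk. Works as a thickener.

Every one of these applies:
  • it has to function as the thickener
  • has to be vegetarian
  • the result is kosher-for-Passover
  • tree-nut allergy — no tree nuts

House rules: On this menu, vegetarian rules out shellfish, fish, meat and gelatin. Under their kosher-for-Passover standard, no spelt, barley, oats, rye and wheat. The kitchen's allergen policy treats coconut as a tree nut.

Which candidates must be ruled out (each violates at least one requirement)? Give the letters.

A: only arrowroot and olive oil; none excluded — OK
B: egg and honey etc. — none of it excluded — valid
C: vegetarian, tree-nut-free — keep
D: works as a thickener, vegetarian, tree-nut-free — OK
E: kosher-for-Passover, tree-nut-free — valid
F: has pork, so not vegetarian — no
G: kosher-for-Passover, tree-nut-free — OK
H: kosher-for-Passover, vegetarian — keep
I: every rule checks out — valid
J: vegetarian, tree-nut-free — valid

F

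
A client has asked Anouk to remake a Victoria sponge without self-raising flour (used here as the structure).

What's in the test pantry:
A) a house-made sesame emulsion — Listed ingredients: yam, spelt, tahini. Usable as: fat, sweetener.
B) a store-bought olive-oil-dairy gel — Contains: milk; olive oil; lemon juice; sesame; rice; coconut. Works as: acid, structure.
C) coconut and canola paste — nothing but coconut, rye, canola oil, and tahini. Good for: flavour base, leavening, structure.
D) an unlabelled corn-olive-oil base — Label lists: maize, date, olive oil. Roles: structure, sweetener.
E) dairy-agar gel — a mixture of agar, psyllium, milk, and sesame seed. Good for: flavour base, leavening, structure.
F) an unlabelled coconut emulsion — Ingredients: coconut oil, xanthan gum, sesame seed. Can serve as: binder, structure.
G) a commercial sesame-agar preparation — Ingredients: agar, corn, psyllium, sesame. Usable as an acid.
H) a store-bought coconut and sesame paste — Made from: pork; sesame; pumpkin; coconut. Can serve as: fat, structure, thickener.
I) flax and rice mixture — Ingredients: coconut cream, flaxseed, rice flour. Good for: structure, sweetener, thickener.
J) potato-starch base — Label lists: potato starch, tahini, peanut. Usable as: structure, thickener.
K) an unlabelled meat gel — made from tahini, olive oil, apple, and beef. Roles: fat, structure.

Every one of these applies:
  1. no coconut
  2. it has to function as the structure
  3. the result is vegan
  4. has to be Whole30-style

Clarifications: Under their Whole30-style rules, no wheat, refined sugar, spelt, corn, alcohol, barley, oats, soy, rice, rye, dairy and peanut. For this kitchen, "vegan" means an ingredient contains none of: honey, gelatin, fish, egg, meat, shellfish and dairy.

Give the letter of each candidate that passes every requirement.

A: not usable as a structure; has spelt, so not Whole30-style — reject
B: has milk, so not Whole30-style; has milk, so not vegan (and 1 more) — reject
C: has rye, so not Whole30-style; has coconut, so not coconut-free — no
D: has maize, so not Whole30-style — out
E: has milk, so not Whole30-style; has milk, so not vegan — reject
F: has coconut oil, so not coconut-free — out
G: not usable as a structure; has corn, so not Whole30-style — out
H: has pork, so not vegan; has coconut, so not coconut-free — reject
I: has rice flour, so not Whole30-style; has coconut cream, so not coconut-free — out
J: has peanut, so not Whole30-style — no
K: has beef, so not vegan — out

none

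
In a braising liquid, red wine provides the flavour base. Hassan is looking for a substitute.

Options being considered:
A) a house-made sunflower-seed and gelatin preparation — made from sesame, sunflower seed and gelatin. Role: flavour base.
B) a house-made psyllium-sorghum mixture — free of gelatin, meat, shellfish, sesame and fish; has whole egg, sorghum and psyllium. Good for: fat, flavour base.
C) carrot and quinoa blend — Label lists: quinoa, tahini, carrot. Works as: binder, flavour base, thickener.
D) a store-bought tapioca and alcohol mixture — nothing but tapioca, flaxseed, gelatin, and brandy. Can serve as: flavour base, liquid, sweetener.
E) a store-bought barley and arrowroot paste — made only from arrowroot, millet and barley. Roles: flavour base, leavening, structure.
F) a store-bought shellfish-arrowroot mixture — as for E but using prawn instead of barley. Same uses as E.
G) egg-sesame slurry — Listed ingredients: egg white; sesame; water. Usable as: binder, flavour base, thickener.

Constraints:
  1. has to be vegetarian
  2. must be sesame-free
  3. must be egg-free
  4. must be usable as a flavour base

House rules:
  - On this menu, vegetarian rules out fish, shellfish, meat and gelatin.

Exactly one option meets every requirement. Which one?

A: has gelatin, so not vegetarian; has sesame, so not sesame-free — reject
B: has whole egg, so not egg-free — reject
C: has tahini, so not sesame-free — out
D: has gelatin, so not vegetarian — out
E: only barley, millet, and arrowroot; none excluded — valid
F: has prawn, so not vegetarian — reject
G: has egg white, so not egg-free; has sesame, so not sesame-free — out

E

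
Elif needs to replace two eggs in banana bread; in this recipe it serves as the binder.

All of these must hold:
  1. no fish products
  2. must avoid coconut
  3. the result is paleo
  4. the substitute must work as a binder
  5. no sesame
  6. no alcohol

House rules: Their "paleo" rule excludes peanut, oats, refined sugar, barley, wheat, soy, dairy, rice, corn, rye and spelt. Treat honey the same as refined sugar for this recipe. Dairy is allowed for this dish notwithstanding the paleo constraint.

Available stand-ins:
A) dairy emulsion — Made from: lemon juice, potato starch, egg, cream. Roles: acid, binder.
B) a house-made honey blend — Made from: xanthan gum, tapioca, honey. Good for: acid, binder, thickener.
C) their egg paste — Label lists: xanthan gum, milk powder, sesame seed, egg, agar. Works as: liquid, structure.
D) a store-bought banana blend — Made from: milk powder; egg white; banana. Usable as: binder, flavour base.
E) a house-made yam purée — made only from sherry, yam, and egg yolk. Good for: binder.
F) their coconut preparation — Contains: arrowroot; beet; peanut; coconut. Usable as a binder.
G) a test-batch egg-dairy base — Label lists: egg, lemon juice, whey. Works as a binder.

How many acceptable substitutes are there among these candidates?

3

A: dairy is permitted under the paleo carve-out; nothing else excluded — keep
B: has honey, so not paleo — out
C: not usable as a binder; has sesame seed, so not sesame-free — reject
D: dairy is permitted under the paleo carve-out; nothing else excluded — valid
E: has sherry, so not alcohol-free — out
F: has peanut, so not paleo; has coconut, so not coconut-free — reject
G: dairy is permitted under the paleo carve-out; nothing else excluded — OK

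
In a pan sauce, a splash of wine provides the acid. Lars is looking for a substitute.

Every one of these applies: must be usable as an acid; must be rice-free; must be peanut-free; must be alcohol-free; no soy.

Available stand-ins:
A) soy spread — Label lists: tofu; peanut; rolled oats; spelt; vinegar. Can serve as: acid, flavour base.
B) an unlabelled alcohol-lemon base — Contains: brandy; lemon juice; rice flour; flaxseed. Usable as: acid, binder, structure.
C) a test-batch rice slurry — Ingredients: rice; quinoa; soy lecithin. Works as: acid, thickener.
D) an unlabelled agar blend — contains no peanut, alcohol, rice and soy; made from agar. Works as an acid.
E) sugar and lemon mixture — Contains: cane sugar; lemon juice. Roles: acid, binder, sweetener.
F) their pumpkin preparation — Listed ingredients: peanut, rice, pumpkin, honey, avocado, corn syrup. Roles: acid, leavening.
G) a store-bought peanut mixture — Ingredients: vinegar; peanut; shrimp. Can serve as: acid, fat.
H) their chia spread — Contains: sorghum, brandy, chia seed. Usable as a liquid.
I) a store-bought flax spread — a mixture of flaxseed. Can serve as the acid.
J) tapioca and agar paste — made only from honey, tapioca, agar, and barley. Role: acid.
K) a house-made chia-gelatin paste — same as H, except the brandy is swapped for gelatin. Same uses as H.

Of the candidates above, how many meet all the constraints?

4

A: has peanut, so not peanut-free; has tofu, so not soy-free — out
B: has brandy, so not alcohol-free; has rice flour, so not rice-free — no
C: has soy lecithin, so not soy-free; has rice, so not rice-free — no
D: nothing on the exclusion list — keep
E: only cane sugar and lemon juice; none excluded — OK
F: has peanut, so not peanut-free; has rice, so not rice-free — reject
G: has peanut, so not peanut-free — reject
H: not usable as an acid; has brandy, so not alcohol-free — reject
I: every rule checks out — OK
J: works as an acid, no rice, no alcohol — valid
K: not usable as an acid — out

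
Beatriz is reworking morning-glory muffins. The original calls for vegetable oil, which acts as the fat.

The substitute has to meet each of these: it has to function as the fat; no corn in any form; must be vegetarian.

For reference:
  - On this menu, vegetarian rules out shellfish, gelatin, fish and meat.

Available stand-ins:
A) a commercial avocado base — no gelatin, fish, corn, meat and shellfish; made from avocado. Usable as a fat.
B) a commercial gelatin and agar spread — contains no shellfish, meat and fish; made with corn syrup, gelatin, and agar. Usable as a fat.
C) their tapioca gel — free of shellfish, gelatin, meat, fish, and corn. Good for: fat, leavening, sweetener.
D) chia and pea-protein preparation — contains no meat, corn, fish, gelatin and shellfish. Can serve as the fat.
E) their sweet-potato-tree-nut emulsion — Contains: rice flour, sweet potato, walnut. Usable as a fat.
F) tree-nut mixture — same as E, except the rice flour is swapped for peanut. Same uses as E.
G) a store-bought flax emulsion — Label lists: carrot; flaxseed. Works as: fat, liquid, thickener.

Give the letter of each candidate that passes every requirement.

A: works as a fat, vegetarian, no corn — keep
B: has gelatin, so not vegetarian; has corn syrup, so not corn-free — reject
C: works as a fat, no corn, vegetarian — OK
D: works as a fat, no corn, vegetarian — valid
E: vegetarian, no corn — keep
F: vegetarian, no corn — valid
G: works as a fat, no corn, vegetarian — valid

A, C, D, E, F, G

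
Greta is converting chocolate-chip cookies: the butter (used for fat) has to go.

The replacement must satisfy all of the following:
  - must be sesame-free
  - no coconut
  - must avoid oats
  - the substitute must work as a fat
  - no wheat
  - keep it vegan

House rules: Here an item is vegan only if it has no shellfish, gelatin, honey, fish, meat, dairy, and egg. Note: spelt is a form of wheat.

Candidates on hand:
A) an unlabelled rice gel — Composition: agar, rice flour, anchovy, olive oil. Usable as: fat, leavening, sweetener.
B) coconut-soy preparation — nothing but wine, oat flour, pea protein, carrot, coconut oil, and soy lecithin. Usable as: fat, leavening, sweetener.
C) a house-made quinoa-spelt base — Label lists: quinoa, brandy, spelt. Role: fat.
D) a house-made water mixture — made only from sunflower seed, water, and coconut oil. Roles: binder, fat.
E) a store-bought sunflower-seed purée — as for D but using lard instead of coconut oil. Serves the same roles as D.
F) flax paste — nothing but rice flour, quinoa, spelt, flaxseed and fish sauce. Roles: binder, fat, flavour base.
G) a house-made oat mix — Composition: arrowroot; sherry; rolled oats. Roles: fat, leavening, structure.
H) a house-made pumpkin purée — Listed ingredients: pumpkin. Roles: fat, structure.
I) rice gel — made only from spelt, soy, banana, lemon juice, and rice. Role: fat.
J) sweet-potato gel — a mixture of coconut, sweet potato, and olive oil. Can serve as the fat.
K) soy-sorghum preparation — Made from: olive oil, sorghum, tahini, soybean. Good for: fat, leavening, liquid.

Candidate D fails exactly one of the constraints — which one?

coconut-free

usable as a fat: satisfied
vegan: satisfied
oat-free: satisfied
wheat-free: satisfied
coconut-free: has coconut oil — fails
sesame-free: satisfied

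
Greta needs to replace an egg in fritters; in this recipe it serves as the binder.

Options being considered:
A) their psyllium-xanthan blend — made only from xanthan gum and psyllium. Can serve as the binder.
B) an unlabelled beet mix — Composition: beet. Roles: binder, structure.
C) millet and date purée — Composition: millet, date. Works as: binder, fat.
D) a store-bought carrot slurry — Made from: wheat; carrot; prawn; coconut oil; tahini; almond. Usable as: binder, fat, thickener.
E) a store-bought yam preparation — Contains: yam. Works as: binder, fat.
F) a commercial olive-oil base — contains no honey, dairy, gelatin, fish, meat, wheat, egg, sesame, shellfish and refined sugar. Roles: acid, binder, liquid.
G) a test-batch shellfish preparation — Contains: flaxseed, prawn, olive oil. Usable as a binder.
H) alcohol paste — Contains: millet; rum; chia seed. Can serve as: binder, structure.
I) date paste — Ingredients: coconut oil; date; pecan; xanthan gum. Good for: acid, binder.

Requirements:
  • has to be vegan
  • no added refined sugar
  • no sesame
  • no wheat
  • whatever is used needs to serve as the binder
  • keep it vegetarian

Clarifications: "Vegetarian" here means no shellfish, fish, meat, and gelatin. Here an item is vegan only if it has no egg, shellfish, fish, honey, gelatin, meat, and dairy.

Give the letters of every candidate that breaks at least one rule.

A: only psyllium and xanthan gum; none excluded — OK
B: only beet; none excluded — keep
C: every rule checks out — OK
D: has prawn, so not vegetarian; has prawn, so not vegan (and 2 more) — reject
E: only yam; none excluded — valid
F: nothing on the exclusion list — OK
G: has prawn, so not vegetarian; has prawn, so not vegan — no
H: every rule checks out — OK
I: all constraints satisfied — valid

D, G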